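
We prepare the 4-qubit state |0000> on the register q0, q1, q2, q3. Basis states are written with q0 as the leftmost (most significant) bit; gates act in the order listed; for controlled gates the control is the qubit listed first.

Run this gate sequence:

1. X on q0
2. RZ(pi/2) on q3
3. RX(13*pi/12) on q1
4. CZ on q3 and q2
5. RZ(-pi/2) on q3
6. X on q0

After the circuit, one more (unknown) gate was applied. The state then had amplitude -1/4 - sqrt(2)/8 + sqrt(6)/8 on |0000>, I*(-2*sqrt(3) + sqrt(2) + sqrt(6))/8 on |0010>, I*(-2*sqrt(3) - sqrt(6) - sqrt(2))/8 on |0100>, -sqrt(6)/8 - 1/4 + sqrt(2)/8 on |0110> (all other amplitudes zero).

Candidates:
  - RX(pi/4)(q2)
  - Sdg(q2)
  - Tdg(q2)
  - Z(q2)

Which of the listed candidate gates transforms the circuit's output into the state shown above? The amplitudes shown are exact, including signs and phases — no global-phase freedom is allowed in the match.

The unique candidate consistent with the amplitudes is RX(pi/4)(q2).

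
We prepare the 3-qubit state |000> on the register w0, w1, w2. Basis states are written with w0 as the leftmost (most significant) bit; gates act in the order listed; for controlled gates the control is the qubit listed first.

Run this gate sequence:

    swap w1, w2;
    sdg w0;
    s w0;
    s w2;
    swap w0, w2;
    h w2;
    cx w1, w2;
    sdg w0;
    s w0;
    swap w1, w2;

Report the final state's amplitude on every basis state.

After the circuit, the state carries amplitude sqrt(2)/2 on |000>, sqrt(2)/2 on |010>, and 0 on every other basis state.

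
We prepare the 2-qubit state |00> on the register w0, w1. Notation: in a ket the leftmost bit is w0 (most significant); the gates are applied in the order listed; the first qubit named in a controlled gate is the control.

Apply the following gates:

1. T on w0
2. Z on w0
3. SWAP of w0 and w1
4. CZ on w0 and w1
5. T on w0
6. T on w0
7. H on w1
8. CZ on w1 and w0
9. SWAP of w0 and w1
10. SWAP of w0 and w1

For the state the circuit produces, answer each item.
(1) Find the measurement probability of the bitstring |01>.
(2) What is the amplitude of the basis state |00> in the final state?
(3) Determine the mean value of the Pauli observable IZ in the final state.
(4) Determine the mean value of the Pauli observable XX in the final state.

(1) A full measurement returns |01> with probability 1/2.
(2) The amplitude on |00> is sqrt(2)/2.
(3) The observable IZ averages to 0.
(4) In the final state, XX has expectation 0.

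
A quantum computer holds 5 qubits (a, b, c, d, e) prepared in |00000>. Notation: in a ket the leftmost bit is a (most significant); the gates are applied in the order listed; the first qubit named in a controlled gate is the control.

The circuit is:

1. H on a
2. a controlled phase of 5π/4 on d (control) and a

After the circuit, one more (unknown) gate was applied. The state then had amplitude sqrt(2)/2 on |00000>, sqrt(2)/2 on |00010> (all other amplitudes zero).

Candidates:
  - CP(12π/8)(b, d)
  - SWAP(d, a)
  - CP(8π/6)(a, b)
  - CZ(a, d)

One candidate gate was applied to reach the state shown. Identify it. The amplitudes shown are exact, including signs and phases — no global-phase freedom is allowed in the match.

The applied gate was SWAP(d, a).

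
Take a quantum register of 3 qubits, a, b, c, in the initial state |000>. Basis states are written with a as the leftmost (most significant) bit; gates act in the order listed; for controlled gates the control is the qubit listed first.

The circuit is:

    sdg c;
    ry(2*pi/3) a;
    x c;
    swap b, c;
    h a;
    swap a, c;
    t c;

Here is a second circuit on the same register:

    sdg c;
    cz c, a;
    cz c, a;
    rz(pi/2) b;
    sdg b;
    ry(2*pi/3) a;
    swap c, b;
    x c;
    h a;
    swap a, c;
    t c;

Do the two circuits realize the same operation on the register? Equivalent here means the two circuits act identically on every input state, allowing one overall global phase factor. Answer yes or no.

No: there is an input state on which the two circuits produce genuinely different outputs (not merely differing by a phase).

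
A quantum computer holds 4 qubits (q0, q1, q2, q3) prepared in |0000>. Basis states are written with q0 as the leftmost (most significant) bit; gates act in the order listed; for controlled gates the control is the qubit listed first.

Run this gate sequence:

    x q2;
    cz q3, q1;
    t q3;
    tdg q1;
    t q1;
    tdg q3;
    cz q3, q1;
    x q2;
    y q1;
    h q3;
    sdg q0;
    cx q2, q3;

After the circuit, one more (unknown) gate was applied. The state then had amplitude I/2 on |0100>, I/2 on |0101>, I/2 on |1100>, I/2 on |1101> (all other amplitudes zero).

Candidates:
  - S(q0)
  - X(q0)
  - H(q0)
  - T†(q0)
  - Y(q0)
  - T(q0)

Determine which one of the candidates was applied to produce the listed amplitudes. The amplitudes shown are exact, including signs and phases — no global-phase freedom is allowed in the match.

The applied gate was H(q0). Key observation: gates 1-8 undo each other exactly, leaving only the rest of the circuit to track.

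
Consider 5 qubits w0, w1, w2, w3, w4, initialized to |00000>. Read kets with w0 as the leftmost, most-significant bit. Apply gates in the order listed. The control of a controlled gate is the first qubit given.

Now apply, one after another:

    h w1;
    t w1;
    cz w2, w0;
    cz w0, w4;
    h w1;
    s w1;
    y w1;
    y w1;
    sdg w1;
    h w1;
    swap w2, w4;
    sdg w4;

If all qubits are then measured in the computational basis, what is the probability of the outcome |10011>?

Outcome |10011> occurs with probability 0. Key observation: gates 5-10 undo each other exactly, leaving only the rest of the circuit to track.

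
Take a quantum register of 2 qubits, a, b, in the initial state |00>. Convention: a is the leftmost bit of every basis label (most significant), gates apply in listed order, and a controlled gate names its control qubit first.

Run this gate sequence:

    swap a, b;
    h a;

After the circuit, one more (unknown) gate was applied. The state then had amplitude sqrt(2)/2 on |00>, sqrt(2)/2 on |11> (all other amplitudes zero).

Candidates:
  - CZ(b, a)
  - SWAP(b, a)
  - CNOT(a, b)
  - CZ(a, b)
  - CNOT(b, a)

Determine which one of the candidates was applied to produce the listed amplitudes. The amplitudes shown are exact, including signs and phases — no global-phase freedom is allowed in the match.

The applied gate was CNOT(a, b).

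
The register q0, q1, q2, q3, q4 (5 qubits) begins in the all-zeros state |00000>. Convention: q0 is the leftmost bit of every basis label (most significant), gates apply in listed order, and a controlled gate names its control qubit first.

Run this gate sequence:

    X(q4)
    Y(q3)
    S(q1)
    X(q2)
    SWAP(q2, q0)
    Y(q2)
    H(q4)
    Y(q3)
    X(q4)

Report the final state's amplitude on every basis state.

The resulting statevector has amplitude -sqrt(2)*I/2 on |10100>, sqrt(2)*I/2 on |10101>, and 0 on every other basis state.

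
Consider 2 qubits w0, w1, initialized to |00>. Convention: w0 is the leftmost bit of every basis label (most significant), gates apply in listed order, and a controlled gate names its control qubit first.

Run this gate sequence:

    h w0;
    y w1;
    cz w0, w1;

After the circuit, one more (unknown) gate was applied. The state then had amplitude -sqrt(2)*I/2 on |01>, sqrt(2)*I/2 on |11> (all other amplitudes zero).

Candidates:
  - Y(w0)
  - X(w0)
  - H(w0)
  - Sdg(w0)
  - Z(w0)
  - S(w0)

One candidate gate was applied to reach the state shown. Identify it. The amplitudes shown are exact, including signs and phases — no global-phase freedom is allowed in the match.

It was X(w0) that produced the state shown.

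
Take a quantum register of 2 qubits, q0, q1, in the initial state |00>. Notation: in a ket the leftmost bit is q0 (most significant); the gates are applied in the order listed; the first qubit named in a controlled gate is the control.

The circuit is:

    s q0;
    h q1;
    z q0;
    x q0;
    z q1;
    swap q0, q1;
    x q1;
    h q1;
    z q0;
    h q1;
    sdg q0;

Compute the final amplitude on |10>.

The final state's coefficient on |10> equals -sqrt(2)*I/2.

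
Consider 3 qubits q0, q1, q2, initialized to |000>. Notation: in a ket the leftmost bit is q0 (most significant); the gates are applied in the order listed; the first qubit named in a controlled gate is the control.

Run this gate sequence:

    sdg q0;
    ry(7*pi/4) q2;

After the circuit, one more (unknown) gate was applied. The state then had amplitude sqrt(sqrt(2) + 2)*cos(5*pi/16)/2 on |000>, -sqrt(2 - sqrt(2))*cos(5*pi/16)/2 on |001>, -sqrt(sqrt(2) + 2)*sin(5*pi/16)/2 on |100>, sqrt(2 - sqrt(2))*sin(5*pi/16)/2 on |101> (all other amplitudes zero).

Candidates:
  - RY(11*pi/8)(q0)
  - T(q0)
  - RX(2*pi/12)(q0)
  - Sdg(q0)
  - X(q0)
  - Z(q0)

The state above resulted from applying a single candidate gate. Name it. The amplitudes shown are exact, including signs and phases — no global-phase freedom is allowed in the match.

It was RY(11*pi/8)(q0) that produced the state shown.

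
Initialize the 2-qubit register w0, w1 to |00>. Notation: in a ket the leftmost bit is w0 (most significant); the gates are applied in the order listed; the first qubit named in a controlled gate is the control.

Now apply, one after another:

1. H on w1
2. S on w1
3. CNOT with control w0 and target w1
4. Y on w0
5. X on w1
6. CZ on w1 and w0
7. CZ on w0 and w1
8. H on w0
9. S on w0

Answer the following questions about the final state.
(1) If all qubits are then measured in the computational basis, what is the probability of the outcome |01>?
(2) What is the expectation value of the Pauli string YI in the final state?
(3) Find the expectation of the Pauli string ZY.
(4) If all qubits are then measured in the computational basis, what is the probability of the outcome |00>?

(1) The probability of measuring |01> is 1/4.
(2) In the final state, YI has expectation -1.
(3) The expectation value of ZY is 0.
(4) A full measurement returns |00> with probability 1/4.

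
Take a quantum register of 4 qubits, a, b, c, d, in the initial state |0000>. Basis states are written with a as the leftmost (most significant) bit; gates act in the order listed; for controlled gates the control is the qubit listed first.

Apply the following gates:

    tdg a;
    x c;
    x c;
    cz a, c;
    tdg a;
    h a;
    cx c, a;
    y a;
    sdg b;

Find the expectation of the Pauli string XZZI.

The expectation value of XZZI is -1. Key observation: steps 2-3 multiply out to the identity, so the circuit reduces to the remaining gates.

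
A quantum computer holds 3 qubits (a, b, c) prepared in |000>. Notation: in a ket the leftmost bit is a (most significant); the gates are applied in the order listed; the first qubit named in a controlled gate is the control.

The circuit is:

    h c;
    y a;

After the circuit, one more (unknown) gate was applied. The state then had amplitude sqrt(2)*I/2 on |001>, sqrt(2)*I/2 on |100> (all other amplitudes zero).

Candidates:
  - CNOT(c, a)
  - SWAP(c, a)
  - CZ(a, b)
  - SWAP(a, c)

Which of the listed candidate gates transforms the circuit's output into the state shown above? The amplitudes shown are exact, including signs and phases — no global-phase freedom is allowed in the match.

The applied gate was CNOT(c, a).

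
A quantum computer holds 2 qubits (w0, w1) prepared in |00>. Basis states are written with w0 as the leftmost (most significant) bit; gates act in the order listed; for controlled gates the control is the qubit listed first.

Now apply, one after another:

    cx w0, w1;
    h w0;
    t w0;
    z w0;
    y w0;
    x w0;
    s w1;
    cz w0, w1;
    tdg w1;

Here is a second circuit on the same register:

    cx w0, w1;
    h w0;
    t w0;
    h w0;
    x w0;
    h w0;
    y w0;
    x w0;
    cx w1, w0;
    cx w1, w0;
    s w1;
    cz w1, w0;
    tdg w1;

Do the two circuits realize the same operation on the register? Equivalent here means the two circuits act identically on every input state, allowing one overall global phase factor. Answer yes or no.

Yes — the two circuits implement the same unitary up to a global phase.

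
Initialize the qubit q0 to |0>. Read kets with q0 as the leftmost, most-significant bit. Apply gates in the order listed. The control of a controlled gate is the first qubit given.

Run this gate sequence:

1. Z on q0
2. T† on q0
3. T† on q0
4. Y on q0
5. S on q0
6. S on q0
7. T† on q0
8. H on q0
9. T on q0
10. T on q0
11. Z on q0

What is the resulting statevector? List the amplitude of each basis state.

The resulting statevector has amplitude -sqrt(2)*exp(I*pi/4)/2 on |0>, -sqrt(2)*exp(3*I*pi/4)/2 on |1>.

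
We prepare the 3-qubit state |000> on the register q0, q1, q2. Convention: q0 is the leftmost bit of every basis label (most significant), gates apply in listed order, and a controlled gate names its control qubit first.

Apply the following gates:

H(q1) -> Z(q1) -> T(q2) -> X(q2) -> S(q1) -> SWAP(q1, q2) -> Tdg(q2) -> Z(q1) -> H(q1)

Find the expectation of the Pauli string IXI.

In the final state, IXI has expectation -1.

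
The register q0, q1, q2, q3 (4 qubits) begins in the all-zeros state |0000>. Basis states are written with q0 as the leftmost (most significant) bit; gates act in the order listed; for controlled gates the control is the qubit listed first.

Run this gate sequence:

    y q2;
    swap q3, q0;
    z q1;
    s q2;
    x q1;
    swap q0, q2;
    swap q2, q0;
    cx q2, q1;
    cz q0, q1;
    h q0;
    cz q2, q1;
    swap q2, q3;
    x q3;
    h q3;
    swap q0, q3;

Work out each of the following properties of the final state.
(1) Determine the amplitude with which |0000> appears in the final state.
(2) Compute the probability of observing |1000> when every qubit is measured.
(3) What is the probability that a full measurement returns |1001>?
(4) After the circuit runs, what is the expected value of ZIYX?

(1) The amplitude on |0000> is -1/2.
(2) The probability of measuring |1000> is 1/4.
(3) The probability of measuring |1001> is 1/4.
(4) The observable ZIYX averages to 0.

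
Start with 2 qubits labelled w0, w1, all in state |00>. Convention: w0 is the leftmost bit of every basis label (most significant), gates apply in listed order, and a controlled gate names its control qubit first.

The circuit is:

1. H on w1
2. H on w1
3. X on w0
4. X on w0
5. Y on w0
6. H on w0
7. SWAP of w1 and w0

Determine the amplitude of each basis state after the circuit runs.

After the circuit, the state carries amplitude sqrt(2)*I/2 on |00>, -sqrt(2)*I/2 on |01>, 0 on |10>, 0 on |11>.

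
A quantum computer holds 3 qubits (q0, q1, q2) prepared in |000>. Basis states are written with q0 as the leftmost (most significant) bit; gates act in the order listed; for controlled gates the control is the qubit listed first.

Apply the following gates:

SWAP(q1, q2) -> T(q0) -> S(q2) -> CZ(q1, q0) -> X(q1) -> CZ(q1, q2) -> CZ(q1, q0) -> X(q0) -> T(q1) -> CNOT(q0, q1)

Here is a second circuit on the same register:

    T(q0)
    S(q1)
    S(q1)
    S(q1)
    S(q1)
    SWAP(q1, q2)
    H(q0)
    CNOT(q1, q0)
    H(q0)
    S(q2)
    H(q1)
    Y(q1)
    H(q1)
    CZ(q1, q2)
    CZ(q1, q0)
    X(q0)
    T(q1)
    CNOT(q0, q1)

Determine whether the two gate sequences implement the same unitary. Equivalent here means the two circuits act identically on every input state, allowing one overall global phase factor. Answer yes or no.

No, they are not equivalent — no single phase factor reconciles the two unitaries.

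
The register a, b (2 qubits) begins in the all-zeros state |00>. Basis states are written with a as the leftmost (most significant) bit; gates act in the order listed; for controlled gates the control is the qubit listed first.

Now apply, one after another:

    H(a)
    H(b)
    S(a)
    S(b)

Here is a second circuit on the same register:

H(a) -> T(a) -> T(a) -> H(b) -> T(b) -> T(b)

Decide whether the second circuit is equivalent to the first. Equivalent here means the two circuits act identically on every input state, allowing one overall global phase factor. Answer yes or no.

Yes — the two circuits implement the same unitary up to a global phase.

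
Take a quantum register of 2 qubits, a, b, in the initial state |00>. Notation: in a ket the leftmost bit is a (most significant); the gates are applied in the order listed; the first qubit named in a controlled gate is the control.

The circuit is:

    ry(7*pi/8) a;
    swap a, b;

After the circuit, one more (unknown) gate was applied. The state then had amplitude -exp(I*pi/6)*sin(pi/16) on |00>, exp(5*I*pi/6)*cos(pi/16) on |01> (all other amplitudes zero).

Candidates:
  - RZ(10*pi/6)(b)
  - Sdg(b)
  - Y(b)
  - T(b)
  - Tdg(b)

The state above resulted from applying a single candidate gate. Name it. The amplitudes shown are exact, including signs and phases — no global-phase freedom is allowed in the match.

It was RZ(10*pi/6)(b) that produced the state shown.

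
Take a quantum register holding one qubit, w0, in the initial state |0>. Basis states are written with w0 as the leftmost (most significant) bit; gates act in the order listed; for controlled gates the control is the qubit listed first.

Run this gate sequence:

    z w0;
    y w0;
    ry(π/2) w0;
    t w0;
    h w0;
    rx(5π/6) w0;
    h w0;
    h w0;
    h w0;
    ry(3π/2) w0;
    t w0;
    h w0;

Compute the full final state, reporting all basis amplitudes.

The resulting statevector has amplitude -sqrt(3)*exp(3*I*pi/4)/4 + exp(3*I*pi/4)/4 + sqrt(3)*(1 + I)/4 on |0>, 1/4 - I/4 + exp(I*pi/4)/4 + sqrt(3)*exp(I*pi/4)/4 on |1>.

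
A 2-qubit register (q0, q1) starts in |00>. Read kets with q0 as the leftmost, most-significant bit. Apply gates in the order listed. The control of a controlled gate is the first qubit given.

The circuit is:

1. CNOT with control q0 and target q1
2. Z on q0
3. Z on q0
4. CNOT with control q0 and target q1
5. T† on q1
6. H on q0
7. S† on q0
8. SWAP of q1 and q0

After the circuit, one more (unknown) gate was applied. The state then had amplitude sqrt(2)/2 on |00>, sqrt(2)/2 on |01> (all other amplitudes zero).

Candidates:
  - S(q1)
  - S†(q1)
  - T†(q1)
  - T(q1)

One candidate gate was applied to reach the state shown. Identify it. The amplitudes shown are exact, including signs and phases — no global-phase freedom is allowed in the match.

The unique candidate consistent with the amplitudes is S(q1). Key observation: steps 1-4 multiply out to the identity, so the circuit reduces to the remaining gates.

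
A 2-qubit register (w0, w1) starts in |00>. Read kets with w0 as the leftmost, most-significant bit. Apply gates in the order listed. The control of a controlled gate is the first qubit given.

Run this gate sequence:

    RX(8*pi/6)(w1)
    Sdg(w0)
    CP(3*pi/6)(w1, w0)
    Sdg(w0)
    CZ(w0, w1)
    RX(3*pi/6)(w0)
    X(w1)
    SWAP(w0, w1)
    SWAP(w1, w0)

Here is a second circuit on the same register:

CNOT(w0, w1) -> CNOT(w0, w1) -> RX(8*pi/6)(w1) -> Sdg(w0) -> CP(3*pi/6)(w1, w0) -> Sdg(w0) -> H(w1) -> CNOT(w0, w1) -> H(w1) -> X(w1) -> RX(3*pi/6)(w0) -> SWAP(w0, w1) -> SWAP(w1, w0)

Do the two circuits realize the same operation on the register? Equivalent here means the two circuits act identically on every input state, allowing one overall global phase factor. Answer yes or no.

Yes — the two circuits implement the same unitary up to a global phase.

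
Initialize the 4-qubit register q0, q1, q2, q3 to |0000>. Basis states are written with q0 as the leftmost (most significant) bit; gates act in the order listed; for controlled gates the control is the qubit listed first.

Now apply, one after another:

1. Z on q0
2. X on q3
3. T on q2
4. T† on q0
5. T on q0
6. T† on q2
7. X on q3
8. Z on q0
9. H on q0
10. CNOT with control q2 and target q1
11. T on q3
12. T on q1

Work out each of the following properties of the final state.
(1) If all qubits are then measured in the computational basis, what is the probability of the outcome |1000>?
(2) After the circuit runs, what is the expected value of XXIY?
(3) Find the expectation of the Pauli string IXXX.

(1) The probability of measuring |1000> is 1/2. Key observation: the block from step 1 through step 8 cancels to the identity and can be dropped.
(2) In the final state, XXIY has expectation 0.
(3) The observable IXXX averages to 0.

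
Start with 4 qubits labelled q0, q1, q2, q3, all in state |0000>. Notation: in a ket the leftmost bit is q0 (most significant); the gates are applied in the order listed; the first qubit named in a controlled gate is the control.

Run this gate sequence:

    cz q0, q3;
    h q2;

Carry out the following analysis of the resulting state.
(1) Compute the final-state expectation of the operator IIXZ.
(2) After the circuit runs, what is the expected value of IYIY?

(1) The observable IIXZ averages to 1.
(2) In the final state, IYIY has expectation 0.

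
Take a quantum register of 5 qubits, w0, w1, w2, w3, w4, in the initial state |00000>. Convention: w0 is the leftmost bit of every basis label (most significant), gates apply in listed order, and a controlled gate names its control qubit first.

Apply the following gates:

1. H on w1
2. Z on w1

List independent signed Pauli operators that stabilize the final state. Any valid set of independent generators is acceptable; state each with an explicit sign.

The stabilizer group can be generated by -IXIII, +ZIIII, +IIZII, +IIIZI, +IIIIZ, among other valid generating sets.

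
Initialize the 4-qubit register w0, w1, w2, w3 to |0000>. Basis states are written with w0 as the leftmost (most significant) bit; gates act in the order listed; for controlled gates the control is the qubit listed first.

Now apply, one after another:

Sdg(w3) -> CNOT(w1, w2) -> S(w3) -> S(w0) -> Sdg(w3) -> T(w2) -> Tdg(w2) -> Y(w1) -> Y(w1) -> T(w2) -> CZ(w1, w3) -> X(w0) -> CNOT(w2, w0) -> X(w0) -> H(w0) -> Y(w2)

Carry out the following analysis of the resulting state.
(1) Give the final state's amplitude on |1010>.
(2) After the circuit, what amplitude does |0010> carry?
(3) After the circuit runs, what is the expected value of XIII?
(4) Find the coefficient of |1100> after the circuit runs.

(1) The final state's coefficient on |1010> equals sqrt(2)*I/2. Key observation: the block from step 7 through step 10 cancels to the identity and can be dropped.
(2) The final state's coefficient on |0010> equals sqrt(2)*I/2.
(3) The expectation value of XIII is 1.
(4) |1100> carries amplitude 0 in the final state.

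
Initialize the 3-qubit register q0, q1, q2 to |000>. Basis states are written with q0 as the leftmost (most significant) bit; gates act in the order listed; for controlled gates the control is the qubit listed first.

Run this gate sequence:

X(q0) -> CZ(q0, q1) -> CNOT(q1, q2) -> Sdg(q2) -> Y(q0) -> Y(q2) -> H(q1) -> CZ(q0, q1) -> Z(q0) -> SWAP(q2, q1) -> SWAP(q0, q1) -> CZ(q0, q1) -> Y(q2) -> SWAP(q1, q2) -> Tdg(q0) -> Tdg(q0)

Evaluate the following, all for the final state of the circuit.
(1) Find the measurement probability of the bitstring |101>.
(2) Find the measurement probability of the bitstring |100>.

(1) A full measurement returns |101> with probability 0.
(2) A full measurement returns |100> with probability 1/2.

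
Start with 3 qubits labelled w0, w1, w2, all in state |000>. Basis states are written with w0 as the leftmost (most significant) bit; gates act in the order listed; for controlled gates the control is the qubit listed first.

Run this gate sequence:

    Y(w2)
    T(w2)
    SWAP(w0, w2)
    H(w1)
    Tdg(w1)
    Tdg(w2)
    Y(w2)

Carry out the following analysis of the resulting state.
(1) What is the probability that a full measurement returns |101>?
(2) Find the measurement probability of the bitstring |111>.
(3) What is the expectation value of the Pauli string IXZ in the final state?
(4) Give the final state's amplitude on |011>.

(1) A full measurement returns |101> with probability 1/2.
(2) The probability of measuring |111> is 1/2.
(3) The expectation value of IXZ is -sqrt(2)/2.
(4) The final state's coefficient on |011> equals 0.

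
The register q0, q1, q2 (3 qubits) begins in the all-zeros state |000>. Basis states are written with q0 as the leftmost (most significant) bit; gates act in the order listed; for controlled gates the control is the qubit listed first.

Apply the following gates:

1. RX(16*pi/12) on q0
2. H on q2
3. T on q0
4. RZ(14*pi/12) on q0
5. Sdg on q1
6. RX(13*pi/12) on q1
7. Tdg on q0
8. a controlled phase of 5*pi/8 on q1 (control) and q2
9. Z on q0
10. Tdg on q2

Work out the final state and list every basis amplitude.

The final amplitudes are (-sqrt(2*sqrt(2) + 4)/16 + sqrt(12 - 6*sqrt(2))/16)*exp(5*I*pi/12) on |000>, (-sqrt(2*sqrt(2) + 4)/16 + sqrt(12 - 6*sqrt(2))/16)*exp(I*pi/6) on |001>, (-sqrt(6*sqrt(2) + 12)/16 - sqrt(4 - 2*sqrt(2))/16)*exp(11*I*pi/12) on |010>, sqrt(2)*I*sqrt(1/2 - sqrt(2)/4)*exp(-5*I*pi/24)/8 + sqrt(6)*I*sqrt(sqrt(2)/4 + 1/2)*exp(-5*I*pi/24)/8 on |011>, (-3*sqrt(4 - 2*sqrt(2))/16 + sqrt(6*sqrt(2) + 12)/16)*exp(I*pi/12) on |100>, (-sqrt(6*sqrt(2) + 12)/16 + 3*sqrt(4 - 2*sqrt(2))/16)*exp(5*I*pi/6) on |101>, (sqrt(12 - 6*sqrt(2))/16 + 3*sqrt(2*sqrt(2) + 4)/16)*exp(7*I*pi/12) on |110>, sqrt(6)*sqrt(1/2 - sqrt(2)/4)*exp(23*I*pi/24)/8 + 3*sqrt(2)*sqrt(sqrt(2)/4 + 1/2)*exp(23*I*pi/24)/8 on |111>.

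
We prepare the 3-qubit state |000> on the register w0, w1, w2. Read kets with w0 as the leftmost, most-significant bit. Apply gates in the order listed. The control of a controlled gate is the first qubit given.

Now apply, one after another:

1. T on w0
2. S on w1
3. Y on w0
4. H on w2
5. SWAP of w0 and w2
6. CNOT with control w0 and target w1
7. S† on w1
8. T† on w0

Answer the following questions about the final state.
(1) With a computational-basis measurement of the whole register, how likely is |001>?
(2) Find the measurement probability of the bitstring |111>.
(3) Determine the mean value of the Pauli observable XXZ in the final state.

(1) Outcome |001> occurs with probability 1/2.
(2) The probability of measuring |111> is 1/2.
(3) The observable XXZ averages to sqrt(2)/2.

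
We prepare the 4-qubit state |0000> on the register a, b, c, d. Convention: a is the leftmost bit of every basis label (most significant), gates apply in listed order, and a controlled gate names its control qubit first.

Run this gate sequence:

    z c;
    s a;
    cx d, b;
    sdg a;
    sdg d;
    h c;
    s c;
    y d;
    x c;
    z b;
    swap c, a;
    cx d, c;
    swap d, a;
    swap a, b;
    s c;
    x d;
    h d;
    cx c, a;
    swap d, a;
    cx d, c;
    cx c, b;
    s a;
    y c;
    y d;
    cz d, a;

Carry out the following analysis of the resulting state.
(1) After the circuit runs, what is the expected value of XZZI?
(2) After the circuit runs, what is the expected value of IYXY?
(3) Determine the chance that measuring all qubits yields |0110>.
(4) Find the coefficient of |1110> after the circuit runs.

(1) In the final state, XZZI has expectation 1.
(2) In the final state, IYXY has expectation 0.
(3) The probability of measuring |0110> is 1/2.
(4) The final state's coefficient on |1110> equals -1/2 - I/2.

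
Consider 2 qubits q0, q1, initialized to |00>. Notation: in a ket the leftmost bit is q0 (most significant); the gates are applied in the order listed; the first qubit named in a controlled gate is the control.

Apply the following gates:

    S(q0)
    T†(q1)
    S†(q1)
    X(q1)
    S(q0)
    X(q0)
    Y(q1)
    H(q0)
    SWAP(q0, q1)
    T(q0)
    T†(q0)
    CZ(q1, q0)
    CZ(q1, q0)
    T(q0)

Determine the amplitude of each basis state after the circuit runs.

After the circuit, the state carries amplitude -sqrt(2)*I/2 on |00>, sqrt(2)*I/2 on |01>, 0 on |10>, 0 on |11>.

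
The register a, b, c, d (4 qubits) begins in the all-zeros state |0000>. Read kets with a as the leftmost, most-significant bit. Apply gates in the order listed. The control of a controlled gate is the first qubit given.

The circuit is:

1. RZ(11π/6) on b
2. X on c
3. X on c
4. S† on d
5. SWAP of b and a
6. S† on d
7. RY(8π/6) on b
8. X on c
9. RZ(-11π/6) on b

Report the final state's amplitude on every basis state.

The resulting statevector has amplitude -1/2 on |0010>, sqrt(3)*exp(I*pi/6)/2 on |0110>, and 0 on every other basis state.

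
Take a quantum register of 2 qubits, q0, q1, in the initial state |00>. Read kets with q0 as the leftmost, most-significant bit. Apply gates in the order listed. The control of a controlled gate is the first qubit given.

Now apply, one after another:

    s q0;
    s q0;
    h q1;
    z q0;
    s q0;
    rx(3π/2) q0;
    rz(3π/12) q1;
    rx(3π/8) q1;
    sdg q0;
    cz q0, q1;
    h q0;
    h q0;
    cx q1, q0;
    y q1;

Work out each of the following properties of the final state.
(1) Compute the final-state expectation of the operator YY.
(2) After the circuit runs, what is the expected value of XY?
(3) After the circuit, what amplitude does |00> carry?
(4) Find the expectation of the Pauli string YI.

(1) The expectation value of YY is -sqrt(2)/2. Key observation: the block from step 11 through step 12 cancels to the identity and can be dropped.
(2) In the final state, XY has expectation 0.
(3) |00> carries amplitude -I*exp(I*pi/8)*cos(3*pi/16)/2 - exp(-I*pi/8)*sin(3*pi/16)/2 in the final state.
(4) The observable YI averages to 0.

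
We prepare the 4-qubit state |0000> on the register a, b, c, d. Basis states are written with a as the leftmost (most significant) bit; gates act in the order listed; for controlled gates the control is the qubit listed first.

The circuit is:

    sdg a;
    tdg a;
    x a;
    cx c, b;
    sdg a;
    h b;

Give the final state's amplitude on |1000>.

The amplitude on |1000> is -sqrt(2)*I/2.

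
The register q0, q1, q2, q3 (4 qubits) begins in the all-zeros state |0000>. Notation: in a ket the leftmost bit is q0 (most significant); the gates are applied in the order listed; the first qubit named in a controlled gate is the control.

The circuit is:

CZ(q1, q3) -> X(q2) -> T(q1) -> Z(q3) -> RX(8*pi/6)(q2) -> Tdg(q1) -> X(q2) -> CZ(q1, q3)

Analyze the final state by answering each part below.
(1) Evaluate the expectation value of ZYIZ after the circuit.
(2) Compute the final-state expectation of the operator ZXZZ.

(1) The expectation value of ZYIZ is 0.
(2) The expectation value of ZXZZ is 0.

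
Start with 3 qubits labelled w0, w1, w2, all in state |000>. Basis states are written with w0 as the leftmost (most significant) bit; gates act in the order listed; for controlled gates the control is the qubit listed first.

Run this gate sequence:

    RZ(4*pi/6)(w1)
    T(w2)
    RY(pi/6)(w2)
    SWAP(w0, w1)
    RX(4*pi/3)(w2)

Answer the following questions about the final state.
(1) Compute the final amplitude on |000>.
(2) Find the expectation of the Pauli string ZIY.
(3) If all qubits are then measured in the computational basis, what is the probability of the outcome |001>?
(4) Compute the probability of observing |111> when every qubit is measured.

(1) The amplitude on |000> is (sqrt(2) + sqrt(6) - sqrt(6)*I + 3*sqrt(2)*I)*exp(2*I*pi/3)/8.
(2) The observable ZIY averages to 3/4.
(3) The probability of measuring |001> is sqrt(3)/8 + 1/2.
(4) A full measurement returns |111> with probability 0.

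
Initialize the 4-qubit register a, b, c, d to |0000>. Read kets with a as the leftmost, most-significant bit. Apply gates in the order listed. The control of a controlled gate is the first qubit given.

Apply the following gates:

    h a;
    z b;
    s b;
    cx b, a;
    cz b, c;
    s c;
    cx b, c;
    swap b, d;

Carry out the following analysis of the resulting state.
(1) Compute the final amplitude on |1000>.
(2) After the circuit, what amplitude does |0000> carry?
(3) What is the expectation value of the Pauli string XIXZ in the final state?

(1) |1000> carries amplitude sqrt(2)/2 in the final state.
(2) The amplitude on |0000> is sqrt(2)/2.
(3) In the final state, XIXZ has expectation 0.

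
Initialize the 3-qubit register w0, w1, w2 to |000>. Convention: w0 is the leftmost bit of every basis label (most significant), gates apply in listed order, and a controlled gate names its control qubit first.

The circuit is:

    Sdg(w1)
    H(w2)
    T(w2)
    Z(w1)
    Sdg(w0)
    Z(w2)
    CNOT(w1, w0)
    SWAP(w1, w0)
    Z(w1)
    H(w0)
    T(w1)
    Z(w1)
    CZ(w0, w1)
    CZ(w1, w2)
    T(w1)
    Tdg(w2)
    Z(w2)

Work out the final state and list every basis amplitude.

The resulting statevector has amplitude 1/2 on |000>, 1/2 on |001>, 0 on |010>, 0 on |011>, 1/2 on |100>, 1/2 on |101>, 0 on |110>, 0 on |111>.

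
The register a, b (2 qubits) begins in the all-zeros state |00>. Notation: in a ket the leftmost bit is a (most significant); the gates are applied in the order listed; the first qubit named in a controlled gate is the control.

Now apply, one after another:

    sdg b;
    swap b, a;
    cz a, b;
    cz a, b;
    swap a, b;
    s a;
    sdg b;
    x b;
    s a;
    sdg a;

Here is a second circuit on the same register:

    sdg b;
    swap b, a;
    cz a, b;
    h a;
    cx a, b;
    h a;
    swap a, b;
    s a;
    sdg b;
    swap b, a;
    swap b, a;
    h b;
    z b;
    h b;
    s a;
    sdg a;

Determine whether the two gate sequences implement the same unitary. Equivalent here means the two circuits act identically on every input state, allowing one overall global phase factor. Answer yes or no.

No, they are not equivalent — no single phase factor reconciles the two unitaries.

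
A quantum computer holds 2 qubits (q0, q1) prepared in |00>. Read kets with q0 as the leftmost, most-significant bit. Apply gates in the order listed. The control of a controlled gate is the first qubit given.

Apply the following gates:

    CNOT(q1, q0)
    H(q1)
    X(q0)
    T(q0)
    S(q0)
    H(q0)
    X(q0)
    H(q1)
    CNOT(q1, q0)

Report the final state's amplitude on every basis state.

After the circuit, the state carries amplitude -sqrt(2)*exp(3*I*pi/4)/2 on |00>, 0 on |01>, sqrt(2)*exp(3*I*pi/4)/2 on |10>, 0 on |11>.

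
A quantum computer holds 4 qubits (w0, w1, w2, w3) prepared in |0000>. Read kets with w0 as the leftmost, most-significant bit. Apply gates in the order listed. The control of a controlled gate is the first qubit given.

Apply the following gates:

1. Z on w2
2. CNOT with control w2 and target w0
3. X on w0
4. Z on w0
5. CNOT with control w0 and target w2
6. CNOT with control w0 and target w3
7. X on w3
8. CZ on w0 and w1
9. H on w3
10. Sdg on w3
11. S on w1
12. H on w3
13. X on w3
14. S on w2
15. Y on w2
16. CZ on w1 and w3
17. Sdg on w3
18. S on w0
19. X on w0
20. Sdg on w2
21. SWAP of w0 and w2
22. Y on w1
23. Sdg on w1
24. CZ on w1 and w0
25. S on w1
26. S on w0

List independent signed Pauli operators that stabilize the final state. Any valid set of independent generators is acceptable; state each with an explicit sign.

One valid set of independent stabilizer generators is -IIIX, +ZIII, -IZII, +IIZI (any independent generating set of the same group is equally correct).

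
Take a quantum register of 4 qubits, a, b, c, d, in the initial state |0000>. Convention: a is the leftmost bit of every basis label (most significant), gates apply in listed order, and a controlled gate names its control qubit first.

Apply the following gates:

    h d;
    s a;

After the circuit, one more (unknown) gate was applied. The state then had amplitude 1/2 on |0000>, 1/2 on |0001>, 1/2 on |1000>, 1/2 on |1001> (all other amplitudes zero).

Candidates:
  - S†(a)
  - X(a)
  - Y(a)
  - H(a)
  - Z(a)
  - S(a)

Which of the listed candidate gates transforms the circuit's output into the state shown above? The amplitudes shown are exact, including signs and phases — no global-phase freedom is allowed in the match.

It was H(a) that produced the state shown.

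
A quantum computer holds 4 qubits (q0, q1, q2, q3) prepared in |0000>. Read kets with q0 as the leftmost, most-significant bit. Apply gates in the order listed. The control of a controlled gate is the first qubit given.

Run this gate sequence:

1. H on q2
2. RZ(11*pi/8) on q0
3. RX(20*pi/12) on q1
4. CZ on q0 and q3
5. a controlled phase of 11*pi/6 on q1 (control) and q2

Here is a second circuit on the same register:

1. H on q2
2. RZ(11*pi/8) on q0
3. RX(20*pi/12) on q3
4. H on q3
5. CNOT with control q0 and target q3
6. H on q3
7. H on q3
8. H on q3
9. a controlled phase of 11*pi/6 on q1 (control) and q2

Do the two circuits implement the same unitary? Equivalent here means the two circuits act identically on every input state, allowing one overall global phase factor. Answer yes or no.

No: there is an input state on which the two circuits produce genuinely different outputs (not merely differing by a phase).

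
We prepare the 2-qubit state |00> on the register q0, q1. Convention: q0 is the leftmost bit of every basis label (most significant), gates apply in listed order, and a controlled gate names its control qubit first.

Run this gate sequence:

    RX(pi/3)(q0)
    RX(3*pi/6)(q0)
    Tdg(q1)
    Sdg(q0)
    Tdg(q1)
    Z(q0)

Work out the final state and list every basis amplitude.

After the circuit, the state carries amplitude -sqrt(2)/4 + sqrt(6)/4 on |00>, 0 on |01>, sqrt(2)/4 + sqrt(6)/4 on |10>, 0 on |11>.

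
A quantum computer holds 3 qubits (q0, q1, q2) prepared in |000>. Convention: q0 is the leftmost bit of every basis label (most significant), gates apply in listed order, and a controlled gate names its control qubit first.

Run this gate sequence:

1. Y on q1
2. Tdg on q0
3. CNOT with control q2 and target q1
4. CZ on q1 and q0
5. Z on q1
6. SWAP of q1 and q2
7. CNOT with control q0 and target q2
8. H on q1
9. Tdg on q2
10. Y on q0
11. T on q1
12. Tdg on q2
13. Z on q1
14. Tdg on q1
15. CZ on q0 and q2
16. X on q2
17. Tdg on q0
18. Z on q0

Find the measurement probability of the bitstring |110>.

The probability of measuring |110> is 1/2.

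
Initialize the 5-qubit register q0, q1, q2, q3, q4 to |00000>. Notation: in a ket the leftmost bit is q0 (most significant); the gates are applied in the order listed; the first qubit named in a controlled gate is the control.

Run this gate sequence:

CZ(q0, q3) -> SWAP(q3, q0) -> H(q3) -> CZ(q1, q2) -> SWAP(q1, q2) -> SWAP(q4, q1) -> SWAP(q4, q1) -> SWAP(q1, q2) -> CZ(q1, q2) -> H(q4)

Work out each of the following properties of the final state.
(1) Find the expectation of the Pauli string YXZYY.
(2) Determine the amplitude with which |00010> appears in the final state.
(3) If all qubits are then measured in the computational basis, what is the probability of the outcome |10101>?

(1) In the final state, YXZYY has expectation 0.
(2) The final state's coefficient on |00010> equals 1/2.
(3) The probability of measuring |10101> is 0.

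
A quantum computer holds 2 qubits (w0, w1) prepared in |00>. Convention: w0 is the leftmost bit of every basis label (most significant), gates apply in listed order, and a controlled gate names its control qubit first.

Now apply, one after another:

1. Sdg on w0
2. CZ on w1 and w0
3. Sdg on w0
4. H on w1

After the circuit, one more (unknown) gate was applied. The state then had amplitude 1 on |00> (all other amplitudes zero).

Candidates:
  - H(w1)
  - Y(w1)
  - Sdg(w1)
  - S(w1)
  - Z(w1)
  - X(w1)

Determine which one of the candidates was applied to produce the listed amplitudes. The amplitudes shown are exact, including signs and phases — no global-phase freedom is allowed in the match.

The applied gate was H(w1).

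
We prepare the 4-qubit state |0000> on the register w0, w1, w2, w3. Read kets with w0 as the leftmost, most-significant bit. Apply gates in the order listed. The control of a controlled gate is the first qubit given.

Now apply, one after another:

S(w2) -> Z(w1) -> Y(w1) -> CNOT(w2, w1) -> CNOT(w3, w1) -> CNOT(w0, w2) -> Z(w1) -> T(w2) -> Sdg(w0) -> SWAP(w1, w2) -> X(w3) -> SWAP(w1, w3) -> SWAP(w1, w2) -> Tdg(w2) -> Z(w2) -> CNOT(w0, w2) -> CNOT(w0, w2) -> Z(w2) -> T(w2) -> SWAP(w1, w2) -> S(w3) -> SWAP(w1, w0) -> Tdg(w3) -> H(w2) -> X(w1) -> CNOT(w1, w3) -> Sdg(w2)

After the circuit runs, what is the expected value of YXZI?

The observable YXZI averages to 0. Key observation: the block from step 13 through step 20 cancels to the identity and can be dropped.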